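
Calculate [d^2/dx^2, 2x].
4\frac{d}{dx}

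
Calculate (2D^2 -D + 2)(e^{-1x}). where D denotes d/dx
5 e^{- x}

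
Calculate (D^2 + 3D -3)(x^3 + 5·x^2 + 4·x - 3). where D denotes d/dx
- 3 x^{3} - 6 x^{2} + 24 x + 31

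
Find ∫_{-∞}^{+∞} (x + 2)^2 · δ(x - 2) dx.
16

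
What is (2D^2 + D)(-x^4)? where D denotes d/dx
4 x^{2} \left(- x - 6\right)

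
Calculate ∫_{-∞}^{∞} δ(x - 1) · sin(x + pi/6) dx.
\sin{\left(\frac{\pi}{6} + 1 \right)}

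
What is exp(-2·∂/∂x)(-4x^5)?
- 4 x^{5} + 40 x^{4} - 160 x^{3} + 320 x^{2} - 320 x + 128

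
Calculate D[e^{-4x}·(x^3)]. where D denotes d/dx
x^{2} \left(3 - 4 x\right) e^{- 4 x}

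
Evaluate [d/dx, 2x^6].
12 x^{5}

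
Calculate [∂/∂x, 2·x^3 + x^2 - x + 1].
6 x^{2} + 2 x - 1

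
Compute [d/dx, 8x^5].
40 x^{4}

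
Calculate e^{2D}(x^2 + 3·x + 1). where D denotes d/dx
x^{2} + 7 x + 11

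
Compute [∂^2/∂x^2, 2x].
4\frac{d}{dx}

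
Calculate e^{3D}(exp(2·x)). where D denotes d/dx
e^{2 x + 6}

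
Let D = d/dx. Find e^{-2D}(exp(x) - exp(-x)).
- e^{2 - x} + e^{x - 2}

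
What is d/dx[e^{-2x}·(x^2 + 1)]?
2 \left(- x^{2} + x - 1\right) e^{- 2 x}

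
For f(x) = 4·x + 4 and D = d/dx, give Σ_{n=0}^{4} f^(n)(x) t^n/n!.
4 t + 4 x + 4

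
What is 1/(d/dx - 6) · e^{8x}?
\frac{e^{8 x}}{2}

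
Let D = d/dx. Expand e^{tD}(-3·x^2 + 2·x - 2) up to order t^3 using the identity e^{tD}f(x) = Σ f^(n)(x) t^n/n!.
- 3 t^{2} - 2 t \left(3 x - 1\right) - 3 x^{2} + 2 x - 2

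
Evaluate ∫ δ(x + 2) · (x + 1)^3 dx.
-1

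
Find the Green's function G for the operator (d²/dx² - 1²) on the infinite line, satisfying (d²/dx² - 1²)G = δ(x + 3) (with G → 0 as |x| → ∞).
-\frac{e^{-|x + 3|}}{2}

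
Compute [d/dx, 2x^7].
14 x^{6}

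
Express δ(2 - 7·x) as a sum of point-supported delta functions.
\frac{\delta(x - 2/7)}{7}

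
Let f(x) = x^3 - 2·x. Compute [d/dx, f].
3 x^{2} - 2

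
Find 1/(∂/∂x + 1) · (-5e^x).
- \frac{5 e^{x}}{2}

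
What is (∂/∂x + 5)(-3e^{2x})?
- 21 e^{2 x}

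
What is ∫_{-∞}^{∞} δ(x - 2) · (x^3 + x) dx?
10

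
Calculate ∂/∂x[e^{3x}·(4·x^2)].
4 x \left(3 x + 2\right) e^{3 x}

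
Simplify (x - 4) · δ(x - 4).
0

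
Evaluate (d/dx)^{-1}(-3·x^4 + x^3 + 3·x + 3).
- \frac{3 x^{5}}{5} + \frac{x^{4}}{4} + \frac{3 x^{2}}{2} + 3 x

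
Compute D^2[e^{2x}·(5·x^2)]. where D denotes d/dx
\left(20 x^{2} + 40 x + 10\right) e^{2 x}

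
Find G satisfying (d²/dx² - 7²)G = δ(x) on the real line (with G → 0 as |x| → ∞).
-\frac{e^{-7|x|}}{14}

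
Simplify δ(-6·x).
\frac{\delta(x)}{6}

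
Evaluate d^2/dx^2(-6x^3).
- 36 x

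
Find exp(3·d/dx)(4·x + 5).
4 x + 17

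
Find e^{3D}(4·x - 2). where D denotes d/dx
4 x + 10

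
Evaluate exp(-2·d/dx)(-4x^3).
- 4 x^{3} + 24 x^{2} - 48 x + 32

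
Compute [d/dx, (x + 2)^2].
2 x + 4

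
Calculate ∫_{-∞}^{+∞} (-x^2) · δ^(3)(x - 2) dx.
0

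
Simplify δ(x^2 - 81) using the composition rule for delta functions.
\frac{\delta(x - 9) + \delta(x + 9)}{18}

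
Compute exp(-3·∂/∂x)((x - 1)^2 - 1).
x^{2} - 8 x + 15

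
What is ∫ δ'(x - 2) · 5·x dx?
-5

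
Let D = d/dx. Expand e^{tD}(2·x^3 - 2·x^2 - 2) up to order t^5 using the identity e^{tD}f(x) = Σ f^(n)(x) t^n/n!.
2 t^{3} + 2 t^{2} \left(3 x - 1\right) + 2 t x \left(3 x - 2\right) + 2 x^{3} - 2 x^{2} - 2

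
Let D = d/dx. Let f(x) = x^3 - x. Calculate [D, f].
3 x^{2} - 1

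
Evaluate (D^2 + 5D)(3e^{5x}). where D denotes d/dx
150 e^{5 x}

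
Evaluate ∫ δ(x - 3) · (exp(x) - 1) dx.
-1 + e^{3}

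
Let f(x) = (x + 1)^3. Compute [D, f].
3 \left(x + 1\right)^{2}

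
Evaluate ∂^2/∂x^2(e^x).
e^{x}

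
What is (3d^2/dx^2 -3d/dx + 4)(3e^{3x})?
66 e^{3 x}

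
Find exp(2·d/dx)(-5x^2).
- 5 x^{2} - 20 x - 20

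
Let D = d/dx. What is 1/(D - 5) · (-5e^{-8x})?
\frac{5 e^{- 8 x}}{13}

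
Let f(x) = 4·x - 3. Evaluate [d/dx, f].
4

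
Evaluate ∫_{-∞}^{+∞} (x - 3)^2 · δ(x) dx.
9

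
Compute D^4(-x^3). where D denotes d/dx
0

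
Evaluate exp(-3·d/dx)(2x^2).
2 x^{2} - 12 x + 18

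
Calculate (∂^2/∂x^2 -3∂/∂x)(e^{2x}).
- 2 e^{2 x}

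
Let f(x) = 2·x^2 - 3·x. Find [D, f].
4 x - 3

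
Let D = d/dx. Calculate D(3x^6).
18 x^{5}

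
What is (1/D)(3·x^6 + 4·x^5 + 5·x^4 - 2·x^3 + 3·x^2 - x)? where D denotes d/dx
\frac{3 x^{7}}{7} + \frac{2 x^{6}}{3} + x^{5} - \frac{x^{4}}{2} + x^{3} - \frac{x^{2}}{2}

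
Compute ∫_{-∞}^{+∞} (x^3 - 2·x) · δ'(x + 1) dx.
-1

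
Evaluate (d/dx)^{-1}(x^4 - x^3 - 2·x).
\frac{x^{5}}{5} - \frac{x^{4}}{4} - x^{2}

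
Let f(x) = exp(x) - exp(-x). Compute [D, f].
2 \cosh{\left(x \right)}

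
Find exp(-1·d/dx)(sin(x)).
\sin{\left(x - 1 \right)}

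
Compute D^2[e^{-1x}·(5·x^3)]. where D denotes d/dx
5 x \left(x^{2} - 6 x + 6\right) e^{- x}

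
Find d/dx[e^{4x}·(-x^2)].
2 x \left(- 2 x - 1\right) e^{4 x}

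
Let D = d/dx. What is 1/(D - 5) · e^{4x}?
- e^{4 x}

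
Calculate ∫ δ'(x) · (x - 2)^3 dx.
-12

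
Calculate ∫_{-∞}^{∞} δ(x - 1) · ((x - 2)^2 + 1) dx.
2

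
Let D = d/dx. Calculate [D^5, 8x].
40D^{4}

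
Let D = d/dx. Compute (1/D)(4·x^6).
\frac{4 x^{7}}{7}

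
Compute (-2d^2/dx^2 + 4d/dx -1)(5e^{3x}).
- 35 e^{3 x}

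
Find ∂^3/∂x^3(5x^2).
0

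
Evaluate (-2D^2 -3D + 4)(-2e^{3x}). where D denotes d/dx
46 e^{3 x}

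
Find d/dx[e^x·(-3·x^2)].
3 x \left(- x - 2\right) e^{x}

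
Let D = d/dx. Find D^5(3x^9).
45360 x^{4}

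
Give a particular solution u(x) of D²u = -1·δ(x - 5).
-\frac{|x - 5|}{2}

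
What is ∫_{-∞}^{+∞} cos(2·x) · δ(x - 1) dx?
\cos{\left(2 \right)}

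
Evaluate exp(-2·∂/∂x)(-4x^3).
- 4 x^{3} + 24 x^{2} - 48 x + 32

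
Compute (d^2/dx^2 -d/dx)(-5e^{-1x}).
- 10 e^{- x}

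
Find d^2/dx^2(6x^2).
12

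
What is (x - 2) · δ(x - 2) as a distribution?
0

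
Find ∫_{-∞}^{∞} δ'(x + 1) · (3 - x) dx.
1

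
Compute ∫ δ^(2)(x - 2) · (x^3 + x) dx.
12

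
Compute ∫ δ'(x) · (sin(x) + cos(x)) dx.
-1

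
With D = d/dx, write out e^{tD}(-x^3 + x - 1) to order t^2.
- 3 t^{2} x - t \left(3 x^{2} - 1\right) - x^{3} + x - 1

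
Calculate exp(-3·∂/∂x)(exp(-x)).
e^{3 - x}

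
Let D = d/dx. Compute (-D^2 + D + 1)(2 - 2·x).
- 2 x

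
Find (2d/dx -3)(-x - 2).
3 x + 4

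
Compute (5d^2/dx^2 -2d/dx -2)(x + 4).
- 2 x - 10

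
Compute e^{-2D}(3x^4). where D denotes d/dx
3 x^{4} - 24 x^{3} + 72 x^{2} - 96 x + 48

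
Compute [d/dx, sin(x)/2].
\frac{\cos{\left(x \right)}}{2}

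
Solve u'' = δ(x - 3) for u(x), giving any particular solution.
\frac{|x - 3|}{2}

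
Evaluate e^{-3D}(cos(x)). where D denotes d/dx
\cos{\left(x - 3 \right)}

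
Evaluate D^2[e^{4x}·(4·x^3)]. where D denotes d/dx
8 x \left(8 x^{2} + 12 x + 3\right) e^{4 x}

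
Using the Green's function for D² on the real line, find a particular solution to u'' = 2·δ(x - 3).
|x - 3|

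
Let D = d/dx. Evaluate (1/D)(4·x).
2 x^{2}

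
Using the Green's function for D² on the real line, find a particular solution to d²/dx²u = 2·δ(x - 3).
|x - 3|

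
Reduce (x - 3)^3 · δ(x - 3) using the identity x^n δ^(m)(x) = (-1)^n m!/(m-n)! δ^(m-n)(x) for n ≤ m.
0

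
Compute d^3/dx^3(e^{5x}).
125 e^{5 x}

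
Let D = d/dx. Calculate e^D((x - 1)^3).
x^{3}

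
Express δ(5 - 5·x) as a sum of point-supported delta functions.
\frac{\delta(x - 1)}{5}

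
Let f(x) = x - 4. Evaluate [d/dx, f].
1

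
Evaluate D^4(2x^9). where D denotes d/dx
6048 x^{5}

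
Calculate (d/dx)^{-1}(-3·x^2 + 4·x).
- x^{3} + 2 x^{2}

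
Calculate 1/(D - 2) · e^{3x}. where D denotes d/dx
e^{3 x}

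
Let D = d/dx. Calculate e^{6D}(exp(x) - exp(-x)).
2 \sinh{\left(x + 6 \right)}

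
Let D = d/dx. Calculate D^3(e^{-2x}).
- 8 e^{- 2 x}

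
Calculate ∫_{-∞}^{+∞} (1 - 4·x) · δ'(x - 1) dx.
4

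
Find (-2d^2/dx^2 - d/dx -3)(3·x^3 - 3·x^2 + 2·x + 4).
- 9 x^{3} - 36 x - 2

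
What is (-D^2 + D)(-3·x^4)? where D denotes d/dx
12 x^{2} \left(3 - x\right)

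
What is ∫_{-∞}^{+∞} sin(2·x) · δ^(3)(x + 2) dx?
8 \cos{\left(4 \right)}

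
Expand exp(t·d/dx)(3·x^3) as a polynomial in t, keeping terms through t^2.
3 x \left(3 t^{2} + 3 t x + x^{2}\right)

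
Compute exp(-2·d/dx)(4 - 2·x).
8 - 2 x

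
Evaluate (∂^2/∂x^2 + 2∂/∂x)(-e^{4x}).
- 24 e^{4 x}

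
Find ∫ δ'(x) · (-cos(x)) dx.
0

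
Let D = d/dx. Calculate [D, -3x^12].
- 36 x^{11}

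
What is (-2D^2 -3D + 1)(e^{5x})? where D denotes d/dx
- 64 e^{5 x}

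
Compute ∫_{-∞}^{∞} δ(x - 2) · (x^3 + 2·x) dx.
12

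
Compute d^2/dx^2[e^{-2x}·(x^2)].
2 \left(2 x^{2} - 4 x + 1\right) e^{- 2 x}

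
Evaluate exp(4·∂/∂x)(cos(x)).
\cos{\left(x + 4 \right)}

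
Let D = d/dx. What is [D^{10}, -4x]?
-40D^{9}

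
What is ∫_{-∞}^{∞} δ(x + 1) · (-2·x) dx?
2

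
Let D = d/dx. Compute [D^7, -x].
-7D^{6}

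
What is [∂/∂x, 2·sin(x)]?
2 \cos{\left(x \right)}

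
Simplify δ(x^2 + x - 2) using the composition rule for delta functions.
\frac{\delta(x - 1) + \delta(x + 2)}{3}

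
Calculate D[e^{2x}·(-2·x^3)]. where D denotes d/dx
x^{2} \left(- 4 x - 6\right) e^{2 x}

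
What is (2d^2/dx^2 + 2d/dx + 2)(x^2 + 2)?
2 x^{2} + 4 x + 8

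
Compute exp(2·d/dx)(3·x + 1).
3 x + 7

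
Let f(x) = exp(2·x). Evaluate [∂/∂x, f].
2 e^{2 x}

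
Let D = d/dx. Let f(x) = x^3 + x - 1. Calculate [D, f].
3 x^{2} + 1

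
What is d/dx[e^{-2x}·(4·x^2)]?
8 x \left(1 - x\right) e^{- 2 x}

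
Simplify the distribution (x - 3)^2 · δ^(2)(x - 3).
2\delta(x - 3)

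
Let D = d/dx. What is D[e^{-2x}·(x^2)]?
2 x \left(1 - x\right) e^{- 2 x}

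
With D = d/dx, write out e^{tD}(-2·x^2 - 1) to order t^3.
- 2 t^{2} - 4 t x - 2 x^{2} - 1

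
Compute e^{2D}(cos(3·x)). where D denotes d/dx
\cos{\left(3 x + 6 \right)}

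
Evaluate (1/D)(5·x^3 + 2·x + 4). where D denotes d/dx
\frac{5 x^{4}}{4} + x^{2} + 4 x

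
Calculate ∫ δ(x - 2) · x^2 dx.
4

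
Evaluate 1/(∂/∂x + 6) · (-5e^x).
- \frac{5 e^{x}}{7}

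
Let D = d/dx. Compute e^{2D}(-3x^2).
- 3 x^{2} - 12 x - 12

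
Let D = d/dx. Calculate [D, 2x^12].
24 x^{11}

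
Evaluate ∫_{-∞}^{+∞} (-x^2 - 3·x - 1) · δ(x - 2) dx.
-11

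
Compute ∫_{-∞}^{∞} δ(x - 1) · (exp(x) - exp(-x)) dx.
2 \sinh{\left(1 \right)}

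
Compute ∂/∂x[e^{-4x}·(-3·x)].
3 \left(4 x - 1\right) e^{- 4 x}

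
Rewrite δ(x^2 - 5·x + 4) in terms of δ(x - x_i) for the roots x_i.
\frac{\delta(x - 4) + \delta(x - 1)}{3}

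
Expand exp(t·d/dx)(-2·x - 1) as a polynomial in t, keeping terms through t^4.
- 2 t - 2 x - 1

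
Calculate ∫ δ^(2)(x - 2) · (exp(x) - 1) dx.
e^{2}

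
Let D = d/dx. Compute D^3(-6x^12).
- 7920 x^{9}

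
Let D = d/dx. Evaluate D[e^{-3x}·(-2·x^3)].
6 x^{2} \left(x - 1\right) e^{- 3 x}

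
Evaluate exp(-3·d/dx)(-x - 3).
- x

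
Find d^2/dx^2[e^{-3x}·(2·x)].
6 \left(3 x - 2\right) e^{- 3 x}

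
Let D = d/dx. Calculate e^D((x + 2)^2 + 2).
x^{2} + 6 x + 11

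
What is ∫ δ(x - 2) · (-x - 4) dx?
-6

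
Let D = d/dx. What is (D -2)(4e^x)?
- 4 e^{x}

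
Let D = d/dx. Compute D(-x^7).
- 7 x^{6}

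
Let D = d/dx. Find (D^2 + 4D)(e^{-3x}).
- 3 e^{- 3 x}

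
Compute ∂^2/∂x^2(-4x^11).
- 440 x^{9}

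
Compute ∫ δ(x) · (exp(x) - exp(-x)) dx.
0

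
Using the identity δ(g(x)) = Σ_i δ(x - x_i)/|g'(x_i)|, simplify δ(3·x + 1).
\frac{\delta(x + 1/3)}{3}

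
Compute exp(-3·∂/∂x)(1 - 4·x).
13 - 4 x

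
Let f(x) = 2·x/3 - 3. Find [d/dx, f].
\frac{2}{3}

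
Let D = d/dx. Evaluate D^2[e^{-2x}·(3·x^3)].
6 x \left(2 x^{2} - 6 x + 3\right) e^{- 2 x}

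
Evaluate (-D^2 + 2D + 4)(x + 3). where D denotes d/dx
4 x + 14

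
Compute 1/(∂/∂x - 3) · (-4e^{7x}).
- e^{7 x}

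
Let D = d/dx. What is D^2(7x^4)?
84 x^{2}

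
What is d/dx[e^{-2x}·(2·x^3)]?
x^{2} \left(6 - 4 x\right) e^{- 2 x}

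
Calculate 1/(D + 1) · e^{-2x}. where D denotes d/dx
- e^{- 2 x}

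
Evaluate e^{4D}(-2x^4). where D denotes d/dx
- 2 x^{4} - 32 x^{3} - 192 x^{2} - 512 x - 512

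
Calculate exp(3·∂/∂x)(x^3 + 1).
x^{3} + 9 x^{2} + 27 x + 28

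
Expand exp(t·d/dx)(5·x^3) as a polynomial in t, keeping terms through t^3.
5 t^{3} + 15 t^{2} x + 15 t x^{2} + 5 x^{3}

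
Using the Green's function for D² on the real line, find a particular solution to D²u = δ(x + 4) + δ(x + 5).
\frac{|x + 4|}{2} + \frac{|x + 5|}{2}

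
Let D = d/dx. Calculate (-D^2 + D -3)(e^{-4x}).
- 23 e^{- 4 x}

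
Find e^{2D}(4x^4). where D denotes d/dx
4 x^{4} + 32 x^{3} + 96 x^{2} + 128 x + 64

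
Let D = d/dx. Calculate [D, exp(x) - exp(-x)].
2 \cosh{\left(x \right)}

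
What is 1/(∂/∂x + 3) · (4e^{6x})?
\frac{4 e^{6 x}}{9}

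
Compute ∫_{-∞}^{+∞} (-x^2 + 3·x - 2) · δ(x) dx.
-2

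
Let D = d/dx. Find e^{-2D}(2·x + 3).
2 x - 1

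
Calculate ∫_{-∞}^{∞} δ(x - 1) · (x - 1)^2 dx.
0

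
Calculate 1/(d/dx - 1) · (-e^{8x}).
- \frac{e^{8 x}}{7}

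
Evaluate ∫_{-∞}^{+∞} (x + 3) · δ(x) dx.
3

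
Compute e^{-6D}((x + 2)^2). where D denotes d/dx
x^{2} - 8 x + 16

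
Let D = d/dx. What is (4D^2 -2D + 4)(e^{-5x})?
114 e^{- 5 x}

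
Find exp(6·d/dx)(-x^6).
- x^{6} - 36 x^{5} - 540 x^{4} - 4320 x^{3} - 19440 x^{2} - 46656 x - 46656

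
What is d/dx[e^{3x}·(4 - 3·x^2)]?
\left(- 9 x^{2} - 6 x + 12\right) e^{3 x}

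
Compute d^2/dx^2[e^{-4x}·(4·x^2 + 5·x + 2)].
16 x \left(4 x + 1\right) e^{- 4 x}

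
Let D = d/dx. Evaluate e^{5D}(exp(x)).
e^{x + 5}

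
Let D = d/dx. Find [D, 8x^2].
16 x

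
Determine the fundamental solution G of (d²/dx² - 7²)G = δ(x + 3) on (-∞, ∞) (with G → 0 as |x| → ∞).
-\frac{e^{-7|x + 3|}}{14}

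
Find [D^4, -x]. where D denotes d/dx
-4D^{3}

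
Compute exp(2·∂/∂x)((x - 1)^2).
x^{2} + 2 x + 1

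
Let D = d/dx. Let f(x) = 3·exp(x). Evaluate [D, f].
3 e^{x}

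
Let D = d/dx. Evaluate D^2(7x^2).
14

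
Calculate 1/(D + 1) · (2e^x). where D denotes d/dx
e^{x}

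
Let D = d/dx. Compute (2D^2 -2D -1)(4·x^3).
4 x \left(- x^{2} - 6 x + 12\right)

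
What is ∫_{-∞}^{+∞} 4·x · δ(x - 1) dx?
4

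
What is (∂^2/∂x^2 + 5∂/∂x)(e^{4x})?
36 e^{4 x}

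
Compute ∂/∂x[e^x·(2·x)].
2 \left(x + 1\right) e^{x}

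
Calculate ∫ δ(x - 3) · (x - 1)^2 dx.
4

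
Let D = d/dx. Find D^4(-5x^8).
- 8400 x^{4}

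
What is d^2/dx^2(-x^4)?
- 12 x^{2}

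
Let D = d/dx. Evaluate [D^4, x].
4D^{3}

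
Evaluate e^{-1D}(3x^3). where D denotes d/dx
3 x^{3} - 9 x^{2} + 9 x - 3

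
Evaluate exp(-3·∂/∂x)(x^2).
x^{2} - 6 x + 9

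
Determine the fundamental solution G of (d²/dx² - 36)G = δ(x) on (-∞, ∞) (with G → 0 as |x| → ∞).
-\frac{e^{-6|x|}}{12}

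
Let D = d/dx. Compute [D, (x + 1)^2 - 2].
2 x + 2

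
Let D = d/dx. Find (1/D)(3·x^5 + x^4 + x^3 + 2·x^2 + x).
\frac{x^{6}}{2} + \frac{x^{5}}{5} + \frac{x^{4}}{4} + \frac{2 x^{3}}{3} + \frac{x^{2}}{2}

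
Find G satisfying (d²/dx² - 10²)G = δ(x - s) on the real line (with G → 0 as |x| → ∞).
-\frac{e^{-10|x-s|}}{20}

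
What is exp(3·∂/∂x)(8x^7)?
8 x^{7} + 168 x^{6} + 1512 x^{5} + 7560 x^{4} + 22680 x^{3} + 40824 x^{2} + 40824 x + 17496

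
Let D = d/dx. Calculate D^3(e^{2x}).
8 e^{2 x}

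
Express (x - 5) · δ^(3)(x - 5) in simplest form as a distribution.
-3\delta^{(2)}(x - 5)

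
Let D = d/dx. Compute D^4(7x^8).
11760 x^{4}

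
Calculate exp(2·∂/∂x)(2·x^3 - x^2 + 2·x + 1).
2 x^{3} + 11 x^{2} + 22 x + 17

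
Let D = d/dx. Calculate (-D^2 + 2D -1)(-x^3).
x \left(x^{2} - 6 x + 6\right)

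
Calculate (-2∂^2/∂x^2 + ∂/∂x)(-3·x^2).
12 - 6 x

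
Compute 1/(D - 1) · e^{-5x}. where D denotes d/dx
- \frac{e^{- 5 x}}{6}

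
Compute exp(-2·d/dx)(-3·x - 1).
5 - 3 x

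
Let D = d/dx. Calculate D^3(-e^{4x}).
- 64 e^{4 x}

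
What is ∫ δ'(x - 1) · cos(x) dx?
\sin{\left(1 \right)}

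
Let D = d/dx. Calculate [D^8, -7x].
-56D^{7}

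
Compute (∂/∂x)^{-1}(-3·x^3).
- \frac{3 x^{4}}{4}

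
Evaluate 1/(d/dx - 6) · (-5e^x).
e^{x}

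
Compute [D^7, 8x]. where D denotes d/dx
56D^{6}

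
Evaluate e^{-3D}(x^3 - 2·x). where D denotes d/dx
x^{3} - 9 x^{2} + 25 x - 21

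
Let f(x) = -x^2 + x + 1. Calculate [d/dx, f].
1 - 2 x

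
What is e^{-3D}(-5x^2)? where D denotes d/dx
- 5 x^{2} + 30 x - 45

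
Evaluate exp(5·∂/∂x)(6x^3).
6 x^{3} + 90 x^{2} + 450 x + 750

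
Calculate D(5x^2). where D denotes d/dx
10 x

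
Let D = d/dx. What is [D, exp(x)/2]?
\frac{e^{x}}{2}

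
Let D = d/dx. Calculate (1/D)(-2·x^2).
- \frac{2 x^{3}}{3}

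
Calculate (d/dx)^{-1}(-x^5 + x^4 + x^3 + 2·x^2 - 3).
- \frac{x^{6}}{6} + \frac{x^{5}}{5} + \frac{x^{4}}{4} + \frac{2 x^{3}}{3} - 3 x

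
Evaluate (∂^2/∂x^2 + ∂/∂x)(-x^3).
3 x \left(- x - 2\right)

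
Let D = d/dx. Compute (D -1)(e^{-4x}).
- 5 e^{- 4 x}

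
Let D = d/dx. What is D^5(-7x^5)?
-840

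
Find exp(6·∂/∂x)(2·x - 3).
2 x + 9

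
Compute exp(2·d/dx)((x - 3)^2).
x^{2} - 2 x + 1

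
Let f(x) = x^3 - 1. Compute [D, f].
3 x^{2}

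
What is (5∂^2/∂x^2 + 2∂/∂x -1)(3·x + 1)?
5 - 3 x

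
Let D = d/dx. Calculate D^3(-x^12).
- 1320 x^{9}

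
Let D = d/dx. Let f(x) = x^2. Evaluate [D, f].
2 x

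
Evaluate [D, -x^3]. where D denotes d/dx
- 3 x^{2}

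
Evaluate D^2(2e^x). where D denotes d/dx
2 e^{x}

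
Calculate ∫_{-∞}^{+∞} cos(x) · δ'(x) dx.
0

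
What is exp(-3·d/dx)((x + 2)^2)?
x^{2} - 2 x + 1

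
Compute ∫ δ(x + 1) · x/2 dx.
- \frac{1}{2}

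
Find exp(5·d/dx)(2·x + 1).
2 x + 11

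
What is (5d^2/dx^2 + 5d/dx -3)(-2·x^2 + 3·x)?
6 x^{2} - 29 x - 5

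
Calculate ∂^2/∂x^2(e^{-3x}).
9 e^{- 3 x}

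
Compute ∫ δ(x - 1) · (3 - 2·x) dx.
1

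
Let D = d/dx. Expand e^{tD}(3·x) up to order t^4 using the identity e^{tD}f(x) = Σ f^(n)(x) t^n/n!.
3 t + 3 x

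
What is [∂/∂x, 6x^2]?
12 x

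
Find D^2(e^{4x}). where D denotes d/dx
16 e^{4 x}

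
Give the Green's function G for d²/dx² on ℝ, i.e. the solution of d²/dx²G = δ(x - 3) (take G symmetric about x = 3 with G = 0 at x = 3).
\frac{|x - 3|}{2}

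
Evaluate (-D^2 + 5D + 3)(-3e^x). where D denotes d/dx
- 21 e^{x}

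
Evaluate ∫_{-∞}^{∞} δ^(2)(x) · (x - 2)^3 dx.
-12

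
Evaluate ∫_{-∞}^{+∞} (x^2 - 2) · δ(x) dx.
-2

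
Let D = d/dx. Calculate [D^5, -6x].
-30D^{4}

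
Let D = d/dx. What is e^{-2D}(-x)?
2 - x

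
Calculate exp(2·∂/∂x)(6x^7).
6 x^{7} + 84 x^{6} + 504 x^{5} + 1680 x^{4} + 3360 x^{3} + 4032 x^{2} + 2688 x + 768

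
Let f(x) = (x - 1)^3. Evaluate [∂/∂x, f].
3 \left(x - 1\right)^{2}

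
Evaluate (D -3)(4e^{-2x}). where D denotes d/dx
- 20 e^{- 2 x}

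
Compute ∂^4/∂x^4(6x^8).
10080 x^{4}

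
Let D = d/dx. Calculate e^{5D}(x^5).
x^{5} + 25 x^{4} + 250 x^{3} + 1250 x^{2} + 3125 x + 3125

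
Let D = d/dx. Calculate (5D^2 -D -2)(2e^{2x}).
32 e^{2 x}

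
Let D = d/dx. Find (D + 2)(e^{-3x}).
- e^{- 3 x}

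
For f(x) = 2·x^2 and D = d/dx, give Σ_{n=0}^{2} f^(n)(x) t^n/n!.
2 t^{2} + 4 t x + 2 x^{2}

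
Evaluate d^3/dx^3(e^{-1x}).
- e^{- x}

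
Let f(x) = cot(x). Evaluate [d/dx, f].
- \frac{1}{\sin^{2}{\left(x \right)}}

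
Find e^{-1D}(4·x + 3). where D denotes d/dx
4 x - 1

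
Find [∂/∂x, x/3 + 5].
\frac{1}{3}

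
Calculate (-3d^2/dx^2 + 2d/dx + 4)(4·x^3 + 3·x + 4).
16 x^{3} + 24 x^{2} - 60 x + 22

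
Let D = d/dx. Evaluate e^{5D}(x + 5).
x + 10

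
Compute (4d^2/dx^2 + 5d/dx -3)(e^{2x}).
23 e^{2 x}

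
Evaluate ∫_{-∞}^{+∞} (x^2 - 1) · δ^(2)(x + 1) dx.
2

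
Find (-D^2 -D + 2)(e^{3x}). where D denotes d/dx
- 10 e^{3 x}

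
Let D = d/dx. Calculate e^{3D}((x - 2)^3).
x^{3} + 3 x^{2} + 3 x + 1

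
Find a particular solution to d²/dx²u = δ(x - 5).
\frac{|x - 5|}{2}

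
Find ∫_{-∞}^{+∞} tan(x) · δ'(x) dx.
-1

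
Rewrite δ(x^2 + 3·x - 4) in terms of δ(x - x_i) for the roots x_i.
\frac{\delta(x - 1) + \delta(x + 4)}{5}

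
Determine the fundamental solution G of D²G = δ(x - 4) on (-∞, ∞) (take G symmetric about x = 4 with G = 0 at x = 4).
\frac{|x - 4|}{2}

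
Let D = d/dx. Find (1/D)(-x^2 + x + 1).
- \frac{x^{3}}{3} + \frac{x^{2}}{2} + x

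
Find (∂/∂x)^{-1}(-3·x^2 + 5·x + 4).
- x^{3} + \frac{5 x^{2}}{2} + 4 x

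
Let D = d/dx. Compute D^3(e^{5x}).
125 e^{5 x}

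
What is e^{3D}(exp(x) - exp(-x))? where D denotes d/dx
2 \sinh{\left(x + 3 \right)}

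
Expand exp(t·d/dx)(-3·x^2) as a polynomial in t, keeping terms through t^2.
- 3 t^{2} - 6 t x - 3 x^{2}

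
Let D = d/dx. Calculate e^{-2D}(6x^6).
6 x^{6} - 72 x^{5} + 360 x^{4} - 960 x^{3} + 1440 x^{2} - 1152 x + 384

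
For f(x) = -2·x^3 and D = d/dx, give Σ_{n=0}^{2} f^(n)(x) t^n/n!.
2 x \left(- 3 t^{2} - 3 t x - x^{2}\right)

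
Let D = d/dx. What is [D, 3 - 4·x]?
-4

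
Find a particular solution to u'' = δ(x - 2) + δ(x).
\frac{|x - 2|}{2} + \frac{|x|}{2}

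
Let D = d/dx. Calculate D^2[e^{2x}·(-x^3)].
- 2 x \left(2 x^{2} + 6 x + 3\right) e^{2 x}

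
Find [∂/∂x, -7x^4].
- 28 x^{3}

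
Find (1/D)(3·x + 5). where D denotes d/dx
\frac{3 x^{2}}{2} + 5 x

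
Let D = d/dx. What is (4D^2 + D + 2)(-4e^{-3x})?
- 140 e^{- 3 x}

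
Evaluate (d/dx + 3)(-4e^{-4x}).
4 e^{- 4 x}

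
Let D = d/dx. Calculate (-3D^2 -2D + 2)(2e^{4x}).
- 108 e^{4 x}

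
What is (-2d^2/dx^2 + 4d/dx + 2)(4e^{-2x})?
- 56 e^{- 2 x}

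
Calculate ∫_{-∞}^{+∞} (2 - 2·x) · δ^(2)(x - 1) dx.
0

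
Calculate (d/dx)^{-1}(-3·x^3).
- \frac{3 x^{4}}{4}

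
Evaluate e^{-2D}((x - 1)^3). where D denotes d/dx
x^{3} - 9 x^{2} + 27 x - 27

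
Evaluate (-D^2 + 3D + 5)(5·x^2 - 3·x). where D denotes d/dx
25 x^{2} + 15 x - 19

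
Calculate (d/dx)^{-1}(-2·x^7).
- \frac{x^{8}}{4}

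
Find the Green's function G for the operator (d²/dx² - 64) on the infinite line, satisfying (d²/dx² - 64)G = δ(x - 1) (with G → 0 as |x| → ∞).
-\frac{e^{-8|x - 1|}}{16}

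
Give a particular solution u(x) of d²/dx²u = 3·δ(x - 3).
\frac{3|x - 3|}{2}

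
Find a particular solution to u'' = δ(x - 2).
\frac{|x - 2|}{2}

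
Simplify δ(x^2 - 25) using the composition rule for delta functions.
\frac{\delta(x - 5) + \delta(x + 5)}{10}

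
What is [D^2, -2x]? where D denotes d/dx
-4D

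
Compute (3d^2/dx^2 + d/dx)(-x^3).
3 x \left(- x - 6\right)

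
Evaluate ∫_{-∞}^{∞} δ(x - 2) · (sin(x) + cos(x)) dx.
\cos{\left(2 \right)} + \sin{\left(2 \right)}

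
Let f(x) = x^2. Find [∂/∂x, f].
2 x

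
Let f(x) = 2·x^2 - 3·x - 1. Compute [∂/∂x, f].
4 x - 3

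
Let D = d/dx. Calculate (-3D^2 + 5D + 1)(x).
x + 5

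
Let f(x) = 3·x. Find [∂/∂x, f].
3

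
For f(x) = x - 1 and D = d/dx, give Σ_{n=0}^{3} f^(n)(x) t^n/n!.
t + x - 1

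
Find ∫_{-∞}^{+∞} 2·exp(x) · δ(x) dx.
2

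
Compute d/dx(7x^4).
28 x^{3}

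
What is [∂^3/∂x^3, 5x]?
15\frac{d^{2}}{dx^{2}}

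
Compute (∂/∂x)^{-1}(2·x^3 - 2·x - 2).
\frac{x^{4}}{2} - x^{2} - 2 x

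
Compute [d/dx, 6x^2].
12 x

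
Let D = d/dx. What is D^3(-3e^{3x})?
- 81 e^{3 x}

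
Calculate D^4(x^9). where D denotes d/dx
3024 x^{5}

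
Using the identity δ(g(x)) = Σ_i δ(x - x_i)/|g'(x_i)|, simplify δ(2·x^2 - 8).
\frac{\delta(x - 2) + \delta(x + 2)}{8}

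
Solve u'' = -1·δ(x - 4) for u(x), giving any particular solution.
-\frac{|x - 4|}{2}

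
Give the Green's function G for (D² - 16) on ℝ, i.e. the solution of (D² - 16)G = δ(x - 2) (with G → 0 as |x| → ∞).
-\frac{e^{-4|x - 2|}}{8}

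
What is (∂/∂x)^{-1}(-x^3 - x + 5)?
- \frac{x^{4}}{4} - \frac{x^{2}}{2} + 5 x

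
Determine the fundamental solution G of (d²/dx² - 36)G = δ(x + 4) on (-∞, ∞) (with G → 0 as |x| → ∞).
-\frac{e^{-6|x + 4|}}{12}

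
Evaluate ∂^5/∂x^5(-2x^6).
- 1440 x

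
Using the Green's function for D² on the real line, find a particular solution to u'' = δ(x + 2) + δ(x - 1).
\frac{|x + 2|}{2} + \frac{|x - 1|}{2}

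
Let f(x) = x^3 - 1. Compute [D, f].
3 x^{2}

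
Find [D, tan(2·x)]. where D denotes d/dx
\frac{2}{\cos^{2}{\left(2 x \right)}}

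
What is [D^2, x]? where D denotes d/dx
2D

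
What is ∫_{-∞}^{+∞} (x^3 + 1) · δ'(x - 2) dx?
-12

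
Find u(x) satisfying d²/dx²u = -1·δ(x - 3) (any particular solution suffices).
-\frac{|x - 3|}{2}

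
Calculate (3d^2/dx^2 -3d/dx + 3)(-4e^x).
- 12 e^{x}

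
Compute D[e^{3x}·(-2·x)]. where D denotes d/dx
\left(- 6 x - 2\right) e^{3 x}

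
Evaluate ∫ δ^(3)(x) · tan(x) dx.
-2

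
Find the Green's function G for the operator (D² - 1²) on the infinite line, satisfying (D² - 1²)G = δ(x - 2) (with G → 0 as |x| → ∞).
-\frac{e^{-|x - 2|}}{2}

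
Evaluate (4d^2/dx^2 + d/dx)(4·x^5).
20 x^{3} \left(x + 16\right)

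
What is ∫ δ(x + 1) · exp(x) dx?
e^{-1}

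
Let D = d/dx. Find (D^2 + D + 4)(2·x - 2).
8 x - 6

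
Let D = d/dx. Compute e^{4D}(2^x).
2^{x + 4}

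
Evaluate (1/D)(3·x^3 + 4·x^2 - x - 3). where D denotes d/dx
\frac{3 x^{4}}{4} + \frac{4 x^{3}}{3} - \frac{x^{2}}{2} - 3 x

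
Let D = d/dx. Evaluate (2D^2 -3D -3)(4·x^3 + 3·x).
- 12 x^{3} - 36 x^{2} + 39 x - 9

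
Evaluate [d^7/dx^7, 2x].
14\frac{d^{6}}{dx^{6}}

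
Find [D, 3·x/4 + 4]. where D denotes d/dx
\frac{3}{4}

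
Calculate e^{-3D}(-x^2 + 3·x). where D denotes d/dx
- x^{2} + 9 x - 18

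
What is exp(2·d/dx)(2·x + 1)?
2 x + 5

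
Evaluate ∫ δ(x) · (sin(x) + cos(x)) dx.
1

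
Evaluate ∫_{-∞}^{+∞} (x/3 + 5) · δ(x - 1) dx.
\frac{16}{3}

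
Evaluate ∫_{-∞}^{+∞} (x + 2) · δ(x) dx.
2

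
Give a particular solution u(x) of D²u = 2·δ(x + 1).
|x + 1|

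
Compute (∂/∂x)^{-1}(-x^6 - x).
- \frac{x^{7}}{7} - \frac{x^{2}}{2}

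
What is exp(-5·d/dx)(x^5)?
x^{5} - 25 x^{4} + 250 x^{3} - 1250 x^{2} + 3125 x - 3125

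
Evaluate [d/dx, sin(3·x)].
3 \cos{\left(3 x \right)}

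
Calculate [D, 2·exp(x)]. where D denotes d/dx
2 e^{x}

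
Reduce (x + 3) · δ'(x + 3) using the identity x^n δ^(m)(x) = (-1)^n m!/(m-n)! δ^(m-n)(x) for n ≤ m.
-\delta(x + 3)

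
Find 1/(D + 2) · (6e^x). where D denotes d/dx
2 e^{x}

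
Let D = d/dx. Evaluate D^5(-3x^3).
0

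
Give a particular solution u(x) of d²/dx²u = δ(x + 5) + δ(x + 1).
\frac{|x + 5|}{2} + \frac{|x + 1|}{2}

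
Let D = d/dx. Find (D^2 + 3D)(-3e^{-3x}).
0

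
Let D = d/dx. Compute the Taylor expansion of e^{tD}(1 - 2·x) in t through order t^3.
- 2 t - 2 x + 1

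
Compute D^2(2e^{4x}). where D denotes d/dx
32 e^{4 x}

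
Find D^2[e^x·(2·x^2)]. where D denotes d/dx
2 \left(x^{2} + 4 x + 2\right) e^{x}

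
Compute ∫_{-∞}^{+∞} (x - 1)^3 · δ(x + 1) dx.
-8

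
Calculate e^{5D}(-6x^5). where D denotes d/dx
- 6 x^{5} - 150 x^{4} - 1500 x^{3} - 7500 x^{2} - 18750 x - 18750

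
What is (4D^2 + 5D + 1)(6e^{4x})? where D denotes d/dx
510 e^{4 x}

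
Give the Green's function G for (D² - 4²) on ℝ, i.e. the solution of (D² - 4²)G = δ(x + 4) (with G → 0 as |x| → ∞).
-\frac{e^{-4|x + 4|}}{8}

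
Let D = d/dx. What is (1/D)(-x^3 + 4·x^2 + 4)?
- \frac{x^{4}}{4} + \frac{4 x^{3}}{3} + 4 x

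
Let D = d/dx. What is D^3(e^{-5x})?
- 125 e^{- 5 x}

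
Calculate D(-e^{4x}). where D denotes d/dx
- 4 e^{4 x}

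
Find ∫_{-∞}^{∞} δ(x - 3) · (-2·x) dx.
-6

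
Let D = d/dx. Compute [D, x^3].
3 x^{2}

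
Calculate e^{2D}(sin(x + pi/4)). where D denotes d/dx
\sin{\left(x + \frac{\pi}{4} + 2 \right)}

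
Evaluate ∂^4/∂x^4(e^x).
e^{x}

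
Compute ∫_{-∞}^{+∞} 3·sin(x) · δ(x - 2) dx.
3 \sin{\left(2 \right)}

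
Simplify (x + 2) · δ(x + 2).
0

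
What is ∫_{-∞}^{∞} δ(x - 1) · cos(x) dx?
\cos{\left(1 \right)}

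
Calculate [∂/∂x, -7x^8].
- 56 x^{7}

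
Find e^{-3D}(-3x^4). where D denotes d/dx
- 3 x^{4} + 36 x^{3} - 162 x^{2} + 324 x - 243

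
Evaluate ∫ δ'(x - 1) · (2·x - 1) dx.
-2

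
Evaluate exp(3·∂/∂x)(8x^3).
8 x^{3} + 72 x^{2} + 216 x + 216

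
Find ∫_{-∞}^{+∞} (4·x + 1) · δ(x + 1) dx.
-3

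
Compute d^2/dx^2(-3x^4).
- 36 x^{2}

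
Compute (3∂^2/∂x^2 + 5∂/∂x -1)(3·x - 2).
17 - 3 x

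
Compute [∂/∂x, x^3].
3 x^{2}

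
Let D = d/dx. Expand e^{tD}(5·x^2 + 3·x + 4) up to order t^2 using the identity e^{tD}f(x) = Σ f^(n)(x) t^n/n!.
5 t^{2} + t \left(10 x + 3\right) + 5 x^{2} + 3 x + 4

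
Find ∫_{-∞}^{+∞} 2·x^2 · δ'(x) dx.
0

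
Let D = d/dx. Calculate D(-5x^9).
- 45 x^{8}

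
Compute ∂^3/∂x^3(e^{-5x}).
- 125 e^{- 5 x}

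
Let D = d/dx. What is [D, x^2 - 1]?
2 x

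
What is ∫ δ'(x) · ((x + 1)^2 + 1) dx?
-2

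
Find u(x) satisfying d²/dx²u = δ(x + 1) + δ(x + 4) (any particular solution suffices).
\frac{|x + 1|}{2} + \frac{|x + 4|}{2}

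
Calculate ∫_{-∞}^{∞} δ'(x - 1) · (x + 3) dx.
-1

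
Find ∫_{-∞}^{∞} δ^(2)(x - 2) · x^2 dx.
2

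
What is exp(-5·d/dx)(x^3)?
x^{3} - 15 x^{2} + 75 x - 125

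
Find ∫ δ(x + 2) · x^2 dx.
4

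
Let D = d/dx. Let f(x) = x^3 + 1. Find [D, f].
3 x^{2}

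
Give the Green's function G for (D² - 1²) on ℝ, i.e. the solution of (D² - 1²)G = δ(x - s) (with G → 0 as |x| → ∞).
-\frac{e^{-|x-s|}}{2}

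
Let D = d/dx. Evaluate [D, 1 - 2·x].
-2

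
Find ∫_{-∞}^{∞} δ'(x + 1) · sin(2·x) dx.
- 2 \cos{\left(2 \right)}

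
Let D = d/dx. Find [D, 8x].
8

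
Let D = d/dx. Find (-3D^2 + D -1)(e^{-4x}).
- 53 e^{- 4 x}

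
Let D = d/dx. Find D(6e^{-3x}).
- 18 e^{- 3 x}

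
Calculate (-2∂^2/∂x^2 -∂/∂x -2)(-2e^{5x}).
114 e^{5 x}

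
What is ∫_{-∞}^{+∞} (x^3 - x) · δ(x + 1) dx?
0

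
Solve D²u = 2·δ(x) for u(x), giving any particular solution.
|x|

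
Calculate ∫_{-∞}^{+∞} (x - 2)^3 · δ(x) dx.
-8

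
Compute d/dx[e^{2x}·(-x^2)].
2 x \left(- x - 1\right) e^{2 x}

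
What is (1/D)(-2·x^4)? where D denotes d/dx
- \frac{2 x^{5}}{5}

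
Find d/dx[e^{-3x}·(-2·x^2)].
2 x \left(3 x - 2\right) e^{- 3 x}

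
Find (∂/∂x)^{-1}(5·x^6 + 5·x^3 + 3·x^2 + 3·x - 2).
\frac{5 x^{7}}{7} + \frac{5 x^{4}}{4} + x^{3} + \frac{3 x^{2}}{2} - 2 x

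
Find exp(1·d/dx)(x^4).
x^{4} + 4 x^{3} + 6 x^{2} + 4 x + 1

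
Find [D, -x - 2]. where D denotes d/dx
-1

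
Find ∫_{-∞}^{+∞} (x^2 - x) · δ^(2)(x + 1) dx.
2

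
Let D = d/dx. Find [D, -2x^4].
- 8 x^{3}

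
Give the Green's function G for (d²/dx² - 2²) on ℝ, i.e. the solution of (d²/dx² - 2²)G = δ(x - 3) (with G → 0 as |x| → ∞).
-\frac{e^{-2|x - 3|}}{4}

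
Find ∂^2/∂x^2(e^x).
e^{x}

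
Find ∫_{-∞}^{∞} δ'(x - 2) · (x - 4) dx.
-1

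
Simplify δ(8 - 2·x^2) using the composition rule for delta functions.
\frac{\delta(x - 2) + \delta(x + 2)}{8}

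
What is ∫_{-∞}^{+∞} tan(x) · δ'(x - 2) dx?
- \frac{1}{\cos^{2}{\left(2 \right)}}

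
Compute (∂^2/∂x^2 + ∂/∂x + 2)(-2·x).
- 4 x - 2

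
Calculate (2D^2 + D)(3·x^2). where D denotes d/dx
6 x + 12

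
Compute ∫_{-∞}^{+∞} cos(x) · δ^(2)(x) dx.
-1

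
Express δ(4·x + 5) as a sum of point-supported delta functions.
\frac{\delta(x + 5/4)}{4}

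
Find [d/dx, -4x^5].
- 20 x^{4}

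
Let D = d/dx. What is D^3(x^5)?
60 x^{2}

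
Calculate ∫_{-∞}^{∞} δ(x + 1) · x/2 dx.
- \frac{1}{2}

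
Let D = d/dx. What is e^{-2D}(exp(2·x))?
e^{2 x - 4}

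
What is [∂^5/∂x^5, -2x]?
-10\frac{d^{4}}{dx^{4}}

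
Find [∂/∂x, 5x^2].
10 x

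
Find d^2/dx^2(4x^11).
440 x^{9}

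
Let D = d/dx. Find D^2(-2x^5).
- 40 x^{3}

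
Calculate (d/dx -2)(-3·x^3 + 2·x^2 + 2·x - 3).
6 x^{3} - 13 x^{2} + 8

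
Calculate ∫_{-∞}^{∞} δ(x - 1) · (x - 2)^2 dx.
1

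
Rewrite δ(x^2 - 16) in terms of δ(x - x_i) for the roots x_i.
\frac{\delta(x + 4) + \delta(x - 4)}{8}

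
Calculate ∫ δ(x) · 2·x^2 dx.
0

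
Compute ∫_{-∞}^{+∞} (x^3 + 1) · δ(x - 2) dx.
9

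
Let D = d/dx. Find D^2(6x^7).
252 x^{5}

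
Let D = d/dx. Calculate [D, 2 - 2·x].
-2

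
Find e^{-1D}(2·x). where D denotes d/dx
2 x - 2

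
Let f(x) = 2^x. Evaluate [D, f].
2^{x} \log{\left(2 \right)}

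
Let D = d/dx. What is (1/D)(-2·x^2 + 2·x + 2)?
- \frac{2 x^{3}}{3} + x^{2} + 2 x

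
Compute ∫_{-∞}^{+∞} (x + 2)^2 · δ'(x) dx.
-4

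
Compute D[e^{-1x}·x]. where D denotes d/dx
\left(1 - x\right) e^{- x}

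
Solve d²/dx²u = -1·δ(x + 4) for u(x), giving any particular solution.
-\frac{|x + 4|}{2}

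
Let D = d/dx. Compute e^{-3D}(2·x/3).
\frac{2 x}{3} - 2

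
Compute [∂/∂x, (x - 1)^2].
2 x - 2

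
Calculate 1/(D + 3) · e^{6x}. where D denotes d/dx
\frac{e^{6 x}}{9}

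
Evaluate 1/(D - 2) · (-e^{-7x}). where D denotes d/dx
\frac{e^{- 7 x}}{9}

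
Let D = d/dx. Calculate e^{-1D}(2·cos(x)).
2 \cos{\left(x - 1 \right)}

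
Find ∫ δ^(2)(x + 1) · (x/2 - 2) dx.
0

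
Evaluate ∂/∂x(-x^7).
- 7 x^{6}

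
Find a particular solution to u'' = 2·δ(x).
|x|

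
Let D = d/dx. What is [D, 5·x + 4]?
5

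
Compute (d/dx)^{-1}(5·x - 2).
\frac{5 x^{2}}{2} - 2 x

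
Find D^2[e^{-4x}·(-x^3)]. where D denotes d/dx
2 x \left(- 8 x^{2} + 12 x - 3\right) e^{- 4 x}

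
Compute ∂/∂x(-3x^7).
- 21 x^{6}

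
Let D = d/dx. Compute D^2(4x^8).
224 x^{6}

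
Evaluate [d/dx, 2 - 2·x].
-2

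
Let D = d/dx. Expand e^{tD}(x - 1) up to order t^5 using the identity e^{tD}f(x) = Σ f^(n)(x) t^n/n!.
t + x - 1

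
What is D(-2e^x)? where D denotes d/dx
- 2 e^{x}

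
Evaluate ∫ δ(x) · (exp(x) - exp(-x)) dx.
0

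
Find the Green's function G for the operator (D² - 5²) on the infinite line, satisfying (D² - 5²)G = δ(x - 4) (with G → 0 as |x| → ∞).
-\frac{e^{-5|x - 4|}}{10}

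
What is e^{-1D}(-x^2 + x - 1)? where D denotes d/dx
- x^{2} + 3 x - 3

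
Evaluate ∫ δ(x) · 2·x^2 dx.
0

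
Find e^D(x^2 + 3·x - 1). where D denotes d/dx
x^{2} + 5 x + 3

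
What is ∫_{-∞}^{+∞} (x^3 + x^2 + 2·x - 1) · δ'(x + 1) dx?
-3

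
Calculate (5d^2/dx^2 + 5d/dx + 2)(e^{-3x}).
32 e^{- 3 x}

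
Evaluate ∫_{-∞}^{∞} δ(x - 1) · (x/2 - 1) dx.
- \frac{1}{2}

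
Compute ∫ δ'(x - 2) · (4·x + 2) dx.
-4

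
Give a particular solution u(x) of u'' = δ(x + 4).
\frac{|x + 4|}{2}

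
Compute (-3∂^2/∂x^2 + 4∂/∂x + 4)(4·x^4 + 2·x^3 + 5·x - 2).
16 x^{4} + 72 x^{3} - 120 x^{2} - 16 x + 12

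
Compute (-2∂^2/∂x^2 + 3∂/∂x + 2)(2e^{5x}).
- 66 e^{5 x}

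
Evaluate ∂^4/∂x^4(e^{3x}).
81 e^{3 x}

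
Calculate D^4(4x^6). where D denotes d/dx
1440 x^{2}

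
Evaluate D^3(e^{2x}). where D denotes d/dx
8 e^{2 x}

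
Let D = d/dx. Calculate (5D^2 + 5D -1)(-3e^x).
- 27 e^{x}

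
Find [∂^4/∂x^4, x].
4\frac{d^{3}}{dx^{3}}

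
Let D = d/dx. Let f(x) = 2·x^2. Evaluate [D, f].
4 x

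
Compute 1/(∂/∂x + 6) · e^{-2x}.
\frac{e^{- 2 x}}{4}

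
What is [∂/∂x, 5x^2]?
10 x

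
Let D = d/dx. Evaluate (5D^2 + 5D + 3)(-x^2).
- 3 x^{2} - 10 x - 10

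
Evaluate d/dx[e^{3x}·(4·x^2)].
4 x \left(3 x + 2\right) e^{3 x}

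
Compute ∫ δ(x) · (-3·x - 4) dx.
-4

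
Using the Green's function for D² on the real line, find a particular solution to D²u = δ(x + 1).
\frac{|x + 1|}{2}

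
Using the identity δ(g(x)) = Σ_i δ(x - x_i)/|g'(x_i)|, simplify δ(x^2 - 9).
\frac{\delta(x - 3) + \delta(x + 3)}{6}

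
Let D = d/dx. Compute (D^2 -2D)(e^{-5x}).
35 e^{- 5 x}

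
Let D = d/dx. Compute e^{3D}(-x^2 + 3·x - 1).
- x^{2} - 3 x - 1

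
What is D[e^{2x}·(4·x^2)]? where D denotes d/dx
8 x \left(x + 1\right) e^{2 x}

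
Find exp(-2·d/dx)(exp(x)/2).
\frac{e^{x - 2}}{2}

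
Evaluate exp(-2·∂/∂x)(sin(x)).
\sin{\left(x - 2 \right)}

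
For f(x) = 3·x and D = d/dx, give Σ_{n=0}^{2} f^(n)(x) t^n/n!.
3 t + 3 x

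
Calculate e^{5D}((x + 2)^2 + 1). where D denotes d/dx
x^{2} + 14 x + 50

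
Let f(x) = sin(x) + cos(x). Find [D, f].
- \sin{\left(x \right)} + \cos{\left(x \right)}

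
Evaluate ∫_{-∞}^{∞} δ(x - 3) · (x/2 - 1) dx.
\frac{1}{2}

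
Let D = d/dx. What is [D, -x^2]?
- 2 x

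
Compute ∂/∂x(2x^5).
10 x^{4}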